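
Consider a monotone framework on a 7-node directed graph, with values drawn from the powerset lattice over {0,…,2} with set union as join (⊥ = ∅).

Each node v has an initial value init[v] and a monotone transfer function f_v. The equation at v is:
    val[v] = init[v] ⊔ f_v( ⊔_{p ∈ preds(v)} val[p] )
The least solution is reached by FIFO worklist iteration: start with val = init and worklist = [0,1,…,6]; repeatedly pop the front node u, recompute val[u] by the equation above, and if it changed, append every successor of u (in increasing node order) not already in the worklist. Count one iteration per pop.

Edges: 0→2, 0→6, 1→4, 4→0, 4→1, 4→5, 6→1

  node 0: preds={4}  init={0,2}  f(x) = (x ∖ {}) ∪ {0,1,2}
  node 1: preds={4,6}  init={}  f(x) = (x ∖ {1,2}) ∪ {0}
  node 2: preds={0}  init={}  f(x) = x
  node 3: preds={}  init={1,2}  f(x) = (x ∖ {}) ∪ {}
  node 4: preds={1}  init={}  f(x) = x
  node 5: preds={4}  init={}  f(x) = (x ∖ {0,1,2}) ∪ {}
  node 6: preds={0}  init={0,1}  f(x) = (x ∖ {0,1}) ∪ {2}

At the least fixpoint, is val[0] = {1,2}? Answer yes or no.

no

Worklist (9 pops):
  #1 pop 0: in={} → {0,1,2} (was {0,2}); enqueue []
  #2 pop 1: in={0,1} → {0} (was {}); enqueue []
  #3 pop 2: in={0,1,2} → {0,1,2} (was {}); enqueue []
  #4 pop 3: in={} → {1,2} (no change)
  #5 pop 4: in={0} → {0} (was {}); enqueue [0,1]
  #6 pop 5: in={0} → {} (no change)
  #7 pop 6: in={0,1,2} → {0,1,2} (was {0,1}); enqueue []
  #8 pop 0: in={0} → {0,1,2} (no change)
  #9 pop 1: in={0,1,2} → {0} (no change)

Fixpoint:
  val[0] = {0,1,2}
  val[1] = {0}
  val[2] = {0,1,2}
  val[3] = {1,2}
  val[4] = {0}
  val[5] = {}
  val[6] = {0,1,2}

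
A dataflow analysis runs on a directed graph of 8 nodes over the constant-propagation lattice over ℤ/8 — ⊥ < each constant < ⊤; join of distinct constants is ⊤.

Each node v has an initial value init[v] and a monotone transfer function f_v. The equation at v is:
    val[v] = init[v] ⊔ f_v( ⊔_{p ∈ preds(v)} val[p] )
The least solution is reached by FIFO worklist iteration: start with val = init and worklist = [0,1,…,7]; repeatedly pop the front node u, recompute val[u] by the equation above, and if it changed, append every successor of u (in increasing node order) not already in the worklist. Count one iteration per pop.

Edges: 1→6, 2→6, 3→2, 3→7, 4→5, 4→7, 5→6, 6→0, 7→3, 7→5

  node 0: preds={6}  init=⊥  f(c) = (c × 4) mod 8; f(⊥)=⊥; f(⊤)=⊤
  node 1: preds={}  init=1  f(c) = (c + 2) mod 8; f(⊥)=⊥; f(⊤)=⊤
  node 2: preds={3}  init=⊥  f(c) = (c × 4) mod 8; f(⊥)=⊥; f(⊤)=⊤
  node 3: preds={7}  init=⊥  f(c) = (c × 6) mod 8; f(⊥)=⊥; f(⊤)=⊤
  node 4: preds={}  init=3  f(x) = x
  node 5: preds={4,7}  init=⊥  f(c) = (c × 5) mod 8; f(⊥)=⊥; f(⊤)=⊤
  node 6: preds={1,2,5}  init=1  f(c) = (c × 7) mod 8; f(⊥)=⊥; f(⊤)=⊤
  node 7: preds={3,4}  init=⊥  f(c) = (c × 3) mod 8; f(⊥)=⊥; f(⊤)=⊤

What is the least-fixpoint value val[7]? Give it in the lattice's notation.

Trace (19 dequeues):
  [1] u=0 | in 1 | out 4 | prev ⊥ | push {}
  [2] u=1 | in ⊥ | out 1 | ==
  [3] u=2 | in ⊥ | out ⊥ | ==
  [4] u=3 | in ⊥ | out ⊥ | ==
  [5] u=4 | in ⊥ | out 3 | ==
  [6] u=5 | in 3 | out 7 | prev ⊥ | push {}
  [7] u=6 | in ⊤ | out ⊤ | prev 1 | push {0}
  [8] u=7 | in 3 | out 1 | prev ⊥ | push {3,5}
  [9] u=0 | in ⊤ | out ⊤ | prev 4 | push {}
  [10] u=3 | in 1 | out 6 | prev ⊥ | push {2,7}
  [11] u=5 | in ⊤ | out ⊤ | prev 7 | push {6}
  [12] u=2 | in 6 | out 0 | prev ⊥ | push {}
  [13] u=7 | in ⊤ | out ⊤ | prev 1 | push {3,5}
  [14] u=6 | in ⊤ | out ⊤ | ==
  [15] u=3 | in ⊤ | out ⊤ | prev 6 | push {2,7}
  [16] u=5 | in ⊤ | out ⊤ | ==
  [17] u=2 | in ⊤ | out ⊤ | prev 0 | push {6}
  [18] u=7 | in ⊤ | out ⊤ | ==
  [19] u=6 | in ⊤ | out ⊤ | ==

Converged values:
  [0] ⊤
  [1] 1
  [2] ⊤
  [3] ⊤
  [4] 3
  [5] ⊤
  [6] ⊤
  [7] ⊤

⊤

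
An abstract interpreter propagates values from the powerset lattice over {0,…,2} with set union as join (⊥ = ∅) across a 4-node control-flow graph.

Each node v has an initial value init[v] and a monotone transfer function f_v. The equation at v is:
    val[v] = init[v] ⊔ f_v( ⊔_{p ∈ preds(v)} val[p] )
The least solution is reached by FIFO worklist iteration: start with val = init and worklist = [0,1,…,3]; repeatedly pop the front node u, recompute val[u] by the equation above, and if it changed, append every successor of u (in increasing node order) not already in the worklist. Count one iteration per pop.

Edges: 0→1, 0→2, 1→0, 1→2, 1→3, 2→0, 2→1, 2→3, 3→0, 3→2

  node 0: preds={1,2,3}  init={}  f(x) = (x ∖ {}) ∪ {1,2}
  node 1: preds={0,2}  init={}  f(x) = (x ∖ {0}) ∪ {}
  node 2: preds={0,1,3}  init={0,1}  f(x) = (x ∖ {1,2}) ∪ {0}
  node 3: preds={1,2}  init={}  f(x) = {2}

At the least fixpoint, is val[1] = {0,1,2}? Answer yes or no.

no

Trace (6 dequeues):
  [1] u=0 | in {0,1} | out {0,1,2} | prev {} | push {}
  [2] u=1 | in {0,1,2} | out {1,2} | prev {} | push {0}
  [3] u=2 | in {0,1,2} | out {0,1} | ==
  [4] u=3 | in {0,1,2} | out {2} | prev {} | push {2}
  [5] u=0 | in {0,1,2} | out {0,1,2} | ==
  [6] u=2 | in {0,1,2} | out {0,1} | ==

Converged values:
  [0] {0,1,2}
  [1] {1,2}
  [2] {0,1}
  [3] {2}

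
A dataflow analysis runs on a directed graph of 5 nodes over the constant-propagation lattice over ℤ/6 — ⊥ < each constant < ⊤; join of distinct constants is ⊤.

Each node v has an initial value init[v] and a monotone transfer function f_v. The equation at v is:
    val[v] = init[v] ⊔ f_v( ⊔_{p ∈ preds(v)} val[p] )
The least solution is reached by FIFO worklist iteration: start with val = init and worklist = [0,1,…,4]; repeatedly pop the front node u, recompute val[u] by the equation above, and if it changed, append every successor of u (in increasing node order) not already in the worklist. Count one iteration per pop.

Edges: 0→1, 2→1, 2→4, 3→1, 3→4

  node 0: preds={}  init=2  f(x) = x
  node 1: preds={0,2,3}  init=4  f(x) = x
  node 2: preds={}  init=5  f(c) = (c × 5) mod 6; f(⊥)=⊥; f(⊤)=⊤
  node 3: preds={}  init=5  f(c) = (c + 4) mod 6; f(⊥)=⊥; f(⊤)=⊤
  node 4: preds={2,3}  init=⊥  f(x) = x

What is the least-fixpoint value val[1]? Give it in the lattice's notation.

Trace (5 dequeues):
  [1] u=0 | in ⊥ | out 2 | ==
  [2] u=1 | in ⊤ | out ⊤ | prev 4 | push {}
  [3] u=2 | in ⊥ | out 5 | ==
  [4] u=3 | in ⊥ | out 5 | ==
  [5] u=4 | in 5 | out 5 | prev ⊥ | push {}

Converged values:
  [0] 2
  [1] ⊤
  [2] 5
  [3] 5
  [4] 5

⊤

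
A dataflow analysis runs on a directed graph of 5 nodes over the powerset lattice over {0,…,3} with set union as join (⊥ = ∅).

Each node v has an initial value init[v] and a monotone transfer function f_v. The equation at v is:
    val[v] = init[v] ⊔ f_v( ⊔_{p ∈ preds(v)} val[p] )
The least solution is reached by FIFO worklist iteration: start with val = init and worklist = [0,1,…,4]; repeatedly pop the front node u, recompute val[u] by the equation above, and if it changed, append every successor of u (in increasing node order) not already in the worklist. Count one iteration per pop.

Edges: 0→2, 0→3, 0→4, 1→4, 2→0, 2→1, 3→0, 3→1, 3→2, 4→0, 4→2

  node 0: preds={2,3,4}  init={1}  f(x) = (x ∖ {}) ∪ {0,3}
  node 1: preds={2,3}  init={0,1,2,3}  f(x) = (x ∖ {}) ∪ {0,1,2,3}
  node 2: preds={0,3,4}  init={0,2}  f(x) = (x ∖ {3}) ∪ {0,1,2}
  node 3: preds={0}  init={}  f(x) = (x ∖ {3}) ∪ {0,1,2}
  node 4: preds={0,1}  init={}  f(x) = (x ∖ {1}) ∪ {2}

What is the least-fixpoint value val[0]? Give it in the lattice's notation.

Iteration log — 8 steps:
  step 1. node 0  ⊔preds={0,2}  new={0,1,2,3}  old={1}  +wl: 
  step 2. node 1  ⊔preds={0,2}  new={0,1,2,3}  stable
  step 3. node 2  ⊔preds={0,1,2,3}  new={0,1,2}  old={0,2}  +wl: 0,1
  step 4. node 3  ⊔preds={0,1,2,3}  new={0,1,2}  old={}  +wl: 2
  step 5. node 4  ⊔preds={0,1,2,3}  new={0,2,3}  old={}  +wl: 
  step 6. node 0  ⊔preds={0,1,2,3}  new={0,1,2,3}  stable
  step 7. node 1  ⊔preds={0,1,2}  new={0,1,2,3}  stable
  step 8. node 2  ⊔preds={0,1,2,3}  new={0,1,2}  stable

Least fixpoint reached:
  node 0: {0,1,2,3}
  node 1: {0,1,2,3}
  node 2: {0,1,2}
  node 3: {0,1,2}
  node 4: {0,2,3}

{0,1,2,3}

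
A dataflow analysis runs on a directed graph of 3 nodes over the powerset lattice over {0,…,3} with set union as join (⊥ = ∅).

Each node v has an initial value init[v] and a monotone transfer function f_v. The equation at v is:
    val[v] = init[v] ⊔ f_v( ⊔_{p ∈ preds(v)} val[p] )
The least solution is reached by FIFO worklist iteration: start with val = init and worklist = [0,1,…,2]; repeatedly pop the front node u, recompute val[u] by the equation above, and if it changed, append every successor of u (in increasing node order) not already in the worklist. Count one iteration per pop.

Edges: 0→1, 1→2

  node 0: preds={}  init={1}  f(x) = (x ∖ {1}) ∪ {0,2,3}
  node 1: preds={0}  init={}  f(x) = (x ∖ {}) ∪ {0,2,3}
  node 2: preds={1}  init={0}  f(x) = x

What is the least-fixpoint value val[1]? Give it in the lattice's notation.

{0,1,2,3}

Iteration log — 3 steps:
  step 1. node 0  ⊔preds={}  new={0,1,2,3}  old={1}  +wl: 
  step 2. node 1  ⊔preds={0,1,2,3}  new={0,1,2,3}  old={}  +wl: 
  step 3. node 2  ⊔preds={0,1,2,3}  new={0,1,2,3}  old={0}  +wl: 

Least fixpoint reached:
  node 0: {0,1,2,3}
  node 1: {0,1,2,3}
  node 2: {0,1,2,3}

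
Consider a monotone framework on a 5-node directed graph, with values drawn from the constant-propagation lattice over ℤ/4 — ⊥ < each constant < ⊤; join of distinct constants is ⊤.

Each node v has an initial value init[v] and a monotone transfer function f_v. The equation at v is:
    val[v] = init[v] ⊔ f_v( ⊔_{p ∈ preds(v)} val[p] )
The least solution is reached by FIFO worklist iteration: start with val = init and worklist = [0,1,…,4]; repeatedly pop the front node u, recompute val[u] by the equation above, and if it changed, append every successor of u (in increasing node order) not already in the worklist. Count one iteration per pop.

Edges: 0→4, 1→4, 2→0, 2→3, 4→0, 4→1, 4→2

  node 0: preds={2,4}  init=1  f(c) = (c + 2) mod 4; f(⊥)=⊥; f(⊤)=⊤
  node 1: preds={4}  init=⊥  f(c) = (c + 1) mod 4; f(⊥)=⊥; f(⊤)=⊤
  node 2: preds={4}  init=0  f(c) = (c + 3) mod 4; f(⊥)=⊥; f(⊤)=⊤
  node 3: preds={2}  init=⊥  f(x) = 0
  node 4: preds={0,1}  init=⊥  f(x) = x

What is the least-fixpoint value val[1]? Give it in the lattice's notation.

Iteration log — 11 steps:
  step 1. node 0  ⊔preds=0  new=⊤  old=1  +wl: 
  step 2. node 1  ⊔preds=⊥  new=⊥  stable
  step 3. node 2  ⊔preds=⊥  new=0  stable
  step 4. node 3  ⊔preds=0  new=0  old=⊥  +wl: 
  step 5. node 4  ⊔preds=⊤  new=⊤  old=⊥  +wl: 0,1,2
  step 6. node 0  ⊔preds=⊤  new=⊤  stable
  step 7. node 1  ⊔preds=⊤  new=⊤  old=⊥  +wl: 4
  step 8. node 2  ⊔preds=⊤  new=⊤  old=0  +wl: 0,3
  step 9. node 4  ⊔preds=⊤  new=⊤  stable
  step 10. node 0  ⊔preds=⊤  new=⊤  stable
  step 11. node 3  ⊔preds=⊤  new=0  stable

Least fixpoint reached:
  node 0: ⊤
  node 1: ⊤
  node 2: ⊤
  node 3: 0
  node 4: ⊤

⊤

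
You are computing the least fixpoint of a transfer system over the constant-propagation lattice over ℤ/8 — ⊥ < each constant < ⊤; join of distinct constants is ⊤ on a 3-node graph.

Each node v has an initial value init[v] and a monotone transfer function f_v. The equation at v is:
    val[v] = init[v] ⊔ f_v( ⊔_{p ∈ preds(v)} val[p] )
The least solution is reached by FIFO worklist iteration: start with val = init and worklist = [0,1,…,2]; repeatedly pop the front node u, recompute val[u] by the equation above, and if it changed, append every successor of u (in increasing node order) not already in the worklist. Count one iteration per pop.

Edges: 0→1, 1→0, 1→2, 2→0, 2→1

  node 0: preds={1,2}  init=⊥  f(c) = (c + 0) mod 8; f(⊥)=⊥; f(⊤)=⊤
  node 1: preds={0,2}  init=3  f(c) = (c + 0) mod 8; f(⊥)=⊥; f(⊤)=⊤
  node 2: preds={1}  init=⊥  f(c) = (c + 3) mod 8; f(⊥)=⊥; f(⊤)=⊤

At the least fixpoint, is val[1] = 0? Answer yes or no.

Trace (9 dequeues):
  [1] u=0 | in 3 | out 3 | prev ⊥ | push {}
  [2] u=1 | in 3 | out 3 | ==
  [3] u=2 | in 3 | out 6 | prev ⊥ | push {0,1}
  [4] u=0 | in ⊤ | out ⊤ | prev 3 | push {}
  [5] u=1 | in ⊤ | out ⊤ | prev 3 | push {0,2}
  [6] u=0 | in ⊤ | out ⊤ | ==
  [7] u=2 | in ⊤ | out ⊤ | prev 6 | push {0,1}
  [8] u=0 | in ⊤ | out ⊤ | ==
  [9] u=1 | in ⊤ | out ⊤ | ==

Converged values:
  [0] ⊤
  [1] ⊤
  [2] ⊤

no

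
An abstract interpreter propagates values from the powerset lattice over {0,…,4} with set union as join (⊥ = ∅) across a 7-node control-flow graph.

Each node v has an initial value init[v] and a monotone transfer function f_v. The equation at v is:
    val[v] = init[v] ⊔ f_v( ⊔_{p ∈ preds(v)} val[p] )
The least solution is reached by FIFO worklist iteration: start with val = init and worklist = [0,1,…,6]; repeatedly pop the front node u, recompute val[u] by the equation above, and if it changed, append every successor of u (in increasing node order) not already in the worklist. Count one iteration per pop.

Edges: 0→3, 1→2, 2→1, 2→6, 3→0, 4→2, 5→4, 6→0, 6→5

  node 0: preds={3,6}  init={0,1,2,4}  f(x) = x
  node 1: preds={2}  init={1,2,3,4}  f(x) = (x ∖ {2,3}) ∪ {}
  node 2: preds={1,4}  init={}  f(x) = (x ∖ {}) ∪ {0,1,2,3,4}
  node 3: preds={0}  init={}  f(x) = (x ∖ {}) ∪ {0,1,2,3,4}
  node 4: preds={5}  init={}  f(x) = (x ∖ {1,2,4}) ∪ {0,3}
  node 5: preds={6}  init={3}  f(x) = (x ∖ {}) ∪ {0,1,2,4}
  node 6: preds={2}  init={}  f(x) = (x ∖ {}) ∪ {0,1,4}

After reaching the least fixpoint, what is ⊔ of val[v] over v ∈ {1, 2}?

{0,1,2,3,4}

Trace (13 dequeues):
  [1] u=0 | in {} | out {0,1,2,4} | ==
  [2] u=1 | in {} | out {1,2,3,4} | ==
  [3] u=2 | in {1,2,3,4} | out {0,1,2,3,4} | prev {} | push {1}
  [4] u=3 | in {0,1,2,4} | out {0,1,2,3,4} | prev {} | push {0}
  [5] u=4 | in {3} | out {0,3} | prev {} | push {2}
  [6] u=5 | in {} | out {0,1,2,3,4} | prev {3} | push {4}
  [7] u=6 | in {0,1,2,3,4} | out {0,1,2,3,4} | prev {} | push {5}
  [8] u=1 | in {0,1,2,3,4} | out {0,1,2,3,4} | prev {1,2,3,4} | push {}
  [9] u=0 | in {0,1,2,3,4} | out {0,1,2,3,4} | prev {0,1,2,4} | push {3}
  [10] u=2 | in {0,1,2,3,4} | out {0,1,2,3,4} | ==
  [11] u=4 | in {0,1,2,3,4} | out {0,3} | ==
  [12] u=5 | in {0,1,2,3,4} | out {0,1,2,3,4} | ==
  [13] u=3 | in {0,1,2,3,4} | out {0,1,2,3,4} | ==

Converged values:
  [0] {0,1,2,3,4}
  [1] {0,1,2,3,4}
  [2] {0,1,2,3,4}
  [3] {0,1,2,3,4}
  [4] {0,3}
  [5] {0,1,2,3,4}
  [6] {0,1,2,3,4}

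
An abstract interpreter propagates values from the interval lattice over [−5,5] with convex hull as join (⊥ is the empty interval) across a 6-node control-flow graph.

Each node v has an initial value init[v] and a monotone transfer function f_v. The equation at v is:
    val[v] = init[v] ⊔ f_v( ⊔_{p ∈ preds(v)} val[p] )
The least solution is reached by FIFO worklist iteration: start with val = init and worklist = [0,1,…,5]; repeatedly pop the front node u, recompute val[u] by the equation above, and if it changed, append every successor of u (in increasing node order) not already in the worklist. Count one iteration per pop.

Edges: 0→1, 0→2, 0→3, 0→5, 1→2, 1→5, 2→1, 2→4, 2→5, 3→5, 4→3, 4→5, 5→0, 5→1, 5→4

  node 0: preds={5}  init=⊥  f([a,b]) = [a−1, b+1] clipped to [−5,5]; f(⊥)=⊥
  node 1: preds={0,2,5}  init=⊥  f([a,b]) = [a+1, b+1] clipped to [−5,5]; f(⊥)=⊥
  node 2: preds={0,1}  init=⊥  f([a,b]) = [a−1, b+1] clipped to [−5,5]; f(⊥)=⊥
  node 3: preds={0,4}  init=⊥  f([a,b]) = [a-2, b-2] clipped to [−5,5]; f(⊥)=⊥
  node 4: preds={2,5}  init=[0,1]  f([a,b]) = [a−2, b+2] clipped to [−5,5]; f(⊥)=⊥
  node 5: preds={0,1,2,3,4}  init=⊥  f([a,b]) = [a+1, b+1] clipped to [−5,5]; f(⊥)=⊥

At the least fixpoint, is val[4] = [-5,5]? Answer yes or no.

yes

Trace (22 dequeues):
  [1] u=0 | in ⊥ | out ⊥ | ==
  [2] u=1 | in ⊥ | out ⊥ | ==
  [3] u=2 | in ⊥ | out ⊥ | ==
  [4] u=3 | in [0,1] | out [-2,-1] | prev ⊥ | push {}
  [5] u=4 | in ⊥ | out [0,1] | ==
  [6] u=5 | in [-2,1] | out [-1,2] | prev ⊥ | push {0,1,4}
  [7] u=0 | in [-1,2] | out [-2,3] | prev ⊥ | push {2,3,5}
  [8] u=1 | in [-2,3] | out [-1,4] | prev ⊥ | push {}
  [9] u=4 | in [-1,2] | out [-3,4] | prev [0,1] | push {}
  [10] u=2 | in [-2,4] | out [-3,5] | prev ⊥ | push {1,4}
  [11] u=3 | in [-3,4] | out [-5,2] | prev [-2,-1] | push {}
  [12] u=5 | in [-5,5] | out [-4,5] | prev [-1,2] | push {0}
  [13] u=1 | in [-4,5] | out [-3,5] | prev [-1,4] | push {2,5}
  [14] u=4 | in [-4,5] | out [-5,5] | prev [-3,4] | push {3}
  [15] u=0 | in [-4,5] | out [-5,5] | prev [-2,3] | push {1}
  [16] u=2 | in [-5,5] | out [-5,5] | prev [-3,5] | push {4}
  [17] u=5 | in [-5,5] | out [-4,5] | ==
  [18] u=3 | in [-5,5] | out [-5,3] | prev [-5,2] | push {5}
  [19] u=1 | in [-5,5] | out [-4,5] | prev [-3,5] | push {2}
  [20] u=4 | in [-5,5] | out [-5,5] | ==
  [21] u=5 | in [-5,5] | out [-4,5] | ==
  [22] u=2 | in [-5,5] | out [-5,5] | ==

Converged values:
  [0] [-5,5]
  [1] [-4,5]
  [2] [-5,5]
  [3] [-5,3]
  [4] [-5,5]
  [5] [-4,5]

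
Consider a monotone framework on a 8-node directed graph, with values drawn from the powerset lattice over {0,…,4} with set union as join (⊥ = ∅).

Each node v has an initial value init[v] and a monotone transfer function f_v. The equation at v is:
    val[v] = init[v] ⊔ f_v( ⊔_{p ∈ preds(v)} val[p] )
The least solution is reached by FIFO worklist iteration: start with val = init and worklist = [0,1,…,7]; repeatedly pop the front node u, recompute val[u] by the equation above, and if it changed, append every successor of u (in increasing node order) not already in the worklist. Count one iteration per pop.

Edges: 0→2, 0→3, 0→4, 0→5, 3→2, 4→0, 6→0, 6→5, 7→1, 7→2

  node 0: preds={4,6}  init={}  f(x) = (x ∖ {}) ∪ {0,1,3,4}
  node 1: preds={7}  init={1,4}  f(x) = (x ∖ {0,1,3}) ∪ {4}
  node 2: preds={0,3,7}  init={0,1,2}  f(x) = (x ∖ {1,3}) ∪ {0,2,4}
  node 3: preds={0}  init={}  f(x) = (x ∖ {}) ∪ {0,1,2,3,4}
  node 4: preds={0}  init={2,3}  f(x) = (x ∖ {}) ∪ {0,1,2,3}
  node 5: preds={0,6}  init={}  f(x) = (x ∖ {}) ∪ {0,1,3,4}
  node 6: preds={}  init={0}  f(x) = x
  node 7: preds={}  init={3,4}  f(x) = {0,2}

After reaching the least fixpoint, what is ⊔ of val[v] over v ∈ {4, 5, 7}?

{0,1,2,3,4}

Iteration log — 11 steps:
  step 1. node 0  ⊔preds={0,2,3}  new={0,1,2,3,4}  old={}  +wl: 
  step 2. node 1  ⊔preds={3,4}  new={1,4}  stable
  step 3. node 2  ⊔preds={0,1,2,3,4}  new={0,1,2,4}  old={0,1,2}  +wl: 
  step 4. node 3  ⊔preds={0,1,2,3,4}  new={0,1,2,3,4}  old={}  +wl: 2
  step 5. node 4  ⊔preds={0,1,2,3,4}  new={0,1,2,3,4}  old={2,3}  +wl: 0
  step 6. node 5  ⊔preds={0,1,2,3,4}  new={0,1,2,3,4}  old={}  +wl: 
  step 7. node 6  ⊔preds={}  new={0}  stable
  step 8. node 7  ⊔preds={}  new={0,2,3,4}  old={3,4}  +wl: 1
  step 9. node 2  ⊔preds={0,1,2,3,4}  new={0,1,2,4}  stable
  step 10. node 0  ⊔preds={0,1,2,3,4}  new={0,1,2,3,4}  stable
  step 11. node 1  ⊔preds={0,2,3,4}  new={1,2,4}  old={1,4}  +wl: 

Least fixpoint reached:
  node 0: {0,1,2,3,4}
  node 1: {1,2,4}
  node 2: {0,1,2,4}
  node 3: {0,1,2,3,4}
  node 4: {0,1,2,3,4}
  node 5: {0,1,2,3,4}
  node 6: {0}
  node 7: {0,2,3,4}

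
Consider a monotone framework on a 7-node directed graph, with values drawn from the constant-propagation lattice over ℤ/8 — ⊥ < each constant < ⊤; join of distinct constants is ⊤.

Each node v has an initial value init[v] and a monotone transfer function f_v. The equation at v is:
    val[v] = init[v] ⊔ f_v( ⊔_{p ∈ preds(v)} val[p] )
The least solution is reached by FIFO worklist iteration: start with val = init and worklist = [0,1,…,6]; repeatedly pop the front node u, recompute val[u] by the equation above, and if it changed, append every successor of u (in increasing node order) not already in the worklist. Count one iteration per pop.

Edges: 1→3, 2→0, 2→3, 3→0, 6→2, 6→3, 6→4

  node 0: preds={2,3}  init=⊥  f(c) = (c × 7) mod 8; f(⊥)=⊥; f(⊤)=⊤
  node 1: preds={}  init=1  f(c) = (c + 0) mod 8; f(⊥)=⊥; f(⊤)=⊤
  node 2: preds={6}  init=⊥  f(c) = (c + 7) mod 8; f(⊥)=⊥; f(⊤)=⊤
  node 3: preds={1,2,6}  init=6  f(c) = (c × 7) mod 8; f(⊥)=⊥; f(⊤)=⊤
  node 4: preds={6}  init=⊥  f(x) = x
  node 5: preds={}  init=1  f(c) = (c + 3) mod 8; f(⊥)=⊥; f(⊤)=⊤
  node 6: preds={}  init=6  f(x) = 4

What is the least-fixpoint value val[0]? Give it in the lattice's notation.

Iteration log — 12 steps:
  step 1. node 0  ⊔preds=6  new=2  old=⊥  +wl: 
  step 2. node 1  ⊔preds=⊥  new=1  stable
  step 3. node 2  ⊔preds=6  new=5  old=⊥  +wl: 0
  step 4. node 3  ⊔preds=⊤  new=⊤  old=6  +wl: 
  step 5. node 4  ⊔preds=6  new=6  old=⊥  +wl: 
  step 6. node 5  ⊔preds=⊥  new=1  stable
  step 7. node 6  ⊔preds=⊥  new=⊤  old=6  +wl: 2,3,4
  step 8. node 0  ⊔preds=⊤  new=⊤  old=2  +wl: 
  step 9. node 2  ⊔preds=⊤  new=⊤  old=5  +wl: 0
  step 10. node 3  ⊔preds=⊤  new=⊤  stable
  step 11. node 4  ⊔preds=⊤  new=⊤  old=6  +wl: 
  step 12. node 0  ⊔preds=⊤  new=⊤  stable

Least fixpoint reached:
  node 0: ⊤
  node 1: 1
  node 2: ⊤
  node 3: ⊤
  node 4: ⊤
  node 5: 1
  node 6: ⊤

⊤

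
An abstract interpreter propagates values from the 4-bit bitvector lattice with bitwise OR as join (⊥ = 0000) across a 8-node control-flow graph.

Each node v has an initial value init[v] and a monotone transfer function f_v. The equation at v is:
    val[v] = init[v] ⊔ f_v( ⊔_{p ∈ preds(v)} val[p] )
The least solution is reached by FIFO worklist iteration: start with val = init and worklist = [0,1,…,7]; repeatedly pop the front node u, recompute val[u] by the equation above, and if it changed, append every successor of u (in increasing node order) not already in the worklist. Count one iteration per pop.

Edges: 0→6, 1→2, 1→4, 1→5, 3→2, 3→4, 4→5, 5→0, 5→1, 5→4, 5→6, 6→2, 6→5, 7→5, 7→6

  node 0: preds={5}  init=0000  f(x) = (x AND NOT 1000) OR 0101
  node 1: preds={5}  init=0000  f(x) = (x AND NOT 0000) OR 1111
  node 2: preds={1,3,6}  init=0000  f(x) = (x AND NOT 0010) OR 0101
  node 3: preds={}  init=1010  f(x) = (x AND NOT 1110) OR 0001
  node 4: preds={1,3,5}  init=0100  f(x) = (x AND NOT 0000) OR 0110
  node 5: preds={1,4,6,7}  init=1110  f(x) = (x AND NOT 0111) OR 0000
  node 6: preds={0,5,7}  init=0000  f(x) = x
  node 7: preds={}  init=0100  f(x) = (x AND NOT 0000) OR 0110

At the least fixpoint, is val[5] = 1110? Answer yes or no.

Worklist (11 pops):
  #1 pop 0: in=1110 → 0111 (was 0000); enqueue []
  #2 pop 1: in=1110 → 1111 (was 0000); enqueue []
  #3 pop 2: in=1111 → 1101 (was 0000); enqueue []
  #4 pop 3: in=0000 → 1011 (was 1010); enqueue [2]
  #5 pop 4: in=1111 → 1111 (was 0100); enqueue []
  #6 pop 5: in=1111 → 1110 (no change)
  #7 pop 6: in=1111 → 1111 (was 0000); enqueue [5]
  #8 pop 7: in=0000 → 0110 (was 0100); enqueue [6]
  #9 pop 2: in=1111 → 1101 (no change)
  #10 pop 5: in=1111 → 1110 (no change)
  #11 pop 6: in=1111 → 1111 (no change)

Fixpoint:
  val[0] = 0111
  val[1] = 1111
  val[2] = 1101
  val[3] = 1011
  val[4] = 1111
  val[5] = 1110
  val[6] = 1111
  val[7] = 0110

yes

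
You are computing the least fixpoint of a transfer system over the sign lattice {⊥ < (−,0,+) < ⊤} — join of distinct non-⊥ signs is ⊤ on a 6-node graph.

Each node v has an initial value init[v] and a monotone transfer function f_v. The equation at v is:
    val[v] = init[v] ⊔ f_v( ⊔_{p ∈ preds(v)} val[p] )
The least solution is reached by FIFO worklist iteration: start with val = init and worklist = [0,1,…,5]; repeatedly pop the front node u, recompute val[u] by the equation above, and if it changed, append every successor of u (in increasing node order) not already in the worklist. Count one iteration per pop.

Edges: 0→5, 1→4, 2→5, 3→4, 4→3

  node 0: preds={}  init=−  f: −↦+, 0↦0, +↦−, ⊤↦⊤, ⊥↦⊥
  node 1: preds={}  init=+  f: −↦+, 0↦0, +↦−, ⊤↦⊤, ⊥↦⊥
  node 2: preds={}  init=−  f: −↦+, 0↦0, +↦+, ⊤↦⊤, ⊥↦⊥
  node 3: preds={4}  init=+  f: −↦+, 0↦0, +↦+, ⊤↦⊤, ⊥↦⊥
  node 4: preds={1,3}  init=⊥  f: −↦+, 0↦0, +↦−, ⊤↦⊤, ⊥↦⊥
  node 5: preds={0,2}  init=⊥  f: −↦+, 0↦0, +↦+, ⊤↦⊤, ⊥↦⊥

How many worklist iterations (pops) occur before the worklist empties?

Iteration log — 7 steps:
  step 1. node 0  ⊔preds=⊥  new=−  stable
  step 2. node 1  ⊔preds=⊥  new=+  stable
  step 3. node 2  ⊔preds=⊥  new=−  stable
  step 4. node 3  ⊔preds=⊥  new=+  stable
  step 5. node 4  ⊔preds=+  new=−  old=⊥  +wl: 3
  step 6. node 5  ⊔preds=−  new=+  old=⊥  +wl: 
  step 7. node 3  ⊔preds=−  new=+  stable

Least fixpoint reached:
  node 0: −
  node 1: +
  node 2: −
  node 3: +
  node 4: −
  node 5: +

7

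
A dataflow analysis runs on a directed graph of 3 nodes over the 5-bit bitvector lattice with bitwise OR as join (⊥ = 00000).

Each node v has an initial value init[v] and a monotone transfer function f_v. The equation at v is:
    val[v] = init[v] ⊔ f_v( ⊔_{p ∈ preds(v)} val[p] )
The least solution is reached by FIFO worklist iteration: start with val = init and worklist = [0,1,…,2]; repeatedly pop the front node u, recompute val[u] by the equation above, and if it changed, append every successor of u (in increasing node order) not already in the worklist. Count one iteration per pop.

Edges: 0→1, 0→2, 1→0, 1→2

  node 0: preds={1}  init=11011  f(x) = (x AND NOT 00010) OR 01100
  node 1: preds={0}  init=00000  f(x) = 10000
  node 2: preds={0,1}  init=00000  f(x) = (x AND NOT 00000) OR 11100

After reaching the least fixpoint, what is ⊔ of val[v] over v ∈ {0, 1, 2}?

Iteration log — 4 steps:
  step 1. node 0  ⊔preds=00000  new=11111  old=11011  +wl: 
  step 2. node 1  ⊔preds=11111  new=10000  old=00000  +wl: 0
  step 3. node 2  ⊔preds=11111  new=11111  old=00000  +wl: 
  step 4. node 0  ⊔preds=10000  new=11111  stable

Least fixpoint reached:
  node 0: 11111
  node 1: 10000
  node 2: 11111

11111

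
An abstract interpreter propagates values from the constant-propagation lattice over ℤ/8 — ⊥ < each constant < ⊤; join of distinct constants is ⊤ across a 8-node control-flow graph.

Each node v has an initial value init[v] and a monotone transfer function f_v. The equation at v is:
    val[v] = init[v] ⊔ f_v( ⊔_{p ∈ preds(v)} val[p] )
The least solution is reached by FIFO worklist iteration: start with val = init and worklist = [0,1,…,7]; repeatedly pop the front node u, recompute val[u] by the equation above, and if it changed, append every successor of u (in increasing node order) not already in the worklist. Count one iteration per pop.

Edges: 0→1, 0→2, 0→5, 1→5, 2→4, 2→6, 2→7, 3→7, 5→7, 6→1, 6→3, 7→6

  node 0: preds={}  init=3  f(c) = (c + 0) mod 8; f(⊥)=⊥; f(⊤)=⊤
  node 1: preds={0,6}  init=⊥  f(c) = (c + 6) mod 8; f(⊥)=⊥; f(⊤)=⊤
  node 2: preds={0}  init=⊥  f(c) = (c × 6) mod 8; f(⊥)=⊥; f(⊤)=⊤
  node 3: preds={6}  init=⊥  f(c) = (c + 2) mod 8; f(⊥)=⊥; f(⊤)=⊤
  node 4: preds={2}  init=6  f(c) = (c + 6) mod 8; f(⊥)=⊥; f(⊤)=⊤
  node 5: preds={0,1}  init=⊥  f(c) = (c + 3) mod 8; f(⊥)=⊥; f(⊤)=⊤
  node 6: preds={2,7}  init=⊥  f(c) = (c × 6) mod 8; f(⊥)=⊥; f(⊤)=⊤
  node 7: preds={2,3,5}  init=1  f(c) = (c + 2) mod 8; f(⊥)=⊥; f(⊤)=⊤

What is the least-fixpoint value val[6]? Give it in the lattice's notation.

Worklist (13 pops):
  #1 pop 0: in=⊥ → 3 (no change)
  #2 pop 1: in=3 → 1 (was ⊥); enqueue []
  #3 pop 2: in=3 → 2 (was ⊥); enqueue []
  #4 pop 3: in=⊥ → ⊥ (no change)
  #5 pop 4: in=2 → ⊤ (was 6); enqueue []
  #6 pop 5: in=⊤ → ⊤ (was ⊥); enqueue []
  #7 pop 6: in=⊤ → ⊤ (was ⊥); enqueue [1,3]
  #8 pop 7: in=⊤ → ⊤ (was 1); enqueue [6]
  #9 pop 1: in=⊤ → ⊤ (was 1); enqueue [5]
  #10 pop 3: in=⊤ → ⊤ (was ⊥); enqueue [7]
  #11 pop 6: in=⊤ → ⊤ (no change)
  #12 pop 5: in=⊤ → ⊤ (no change)
  #13 pop 7: in=⊤ → ⊤ (no change)

Fixpoint:
  val[0] = 3
  val[1] = ⊤
  val[2] = 2
  val[3] = ⊤
  val[4] = ⊤
  val[5] = ⊤
  val[6] = ⊤
  val[7] = ⊤

⊤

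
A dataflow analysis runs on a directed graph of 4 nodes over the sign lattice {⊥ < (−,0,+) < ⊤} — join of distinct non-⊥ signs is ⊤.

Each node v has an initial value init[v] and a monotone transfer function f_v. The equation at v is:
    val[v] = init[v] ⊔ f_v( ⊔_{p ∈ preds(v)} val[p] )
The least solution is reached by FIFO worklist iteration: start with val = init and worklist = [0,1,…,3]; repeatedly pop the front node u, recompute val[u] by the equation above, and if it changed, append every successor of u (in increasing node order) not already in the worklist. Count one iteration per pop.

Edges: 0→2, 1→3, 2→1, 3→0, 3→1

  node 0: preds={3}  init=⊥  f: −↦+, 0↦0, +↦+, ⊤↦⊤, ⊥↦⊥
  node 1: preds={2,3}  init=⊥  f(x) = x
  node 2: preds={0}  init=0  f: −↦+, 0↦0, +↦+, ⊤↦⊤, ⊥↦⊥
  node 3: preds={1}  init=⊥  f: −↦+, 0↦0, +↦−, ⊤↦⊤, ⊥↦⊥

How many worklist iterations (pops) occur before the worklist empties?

Trace (7 dequeues):
  [1] u=0 | in ⊥ | out ⊥ | ==
  [2] u=1 | in 0 | out 0 | prev ⊥ | push {}
  [3] u=2 | in ⊥ | out 0 | ==
  [4] u=3 | in 0 | out 0 | prev ⊥ | push {0,1}
  [5] u=0 | in 0 | out 0 | prev ⊥ | push {2}
  [6] u=1 | in 0 | out 0 | ==
  [7] u=2 | in 0 | out 0 | ==

Converged values:
  [0] 0
  [1] 0
  [2] 0
  [3] 0

7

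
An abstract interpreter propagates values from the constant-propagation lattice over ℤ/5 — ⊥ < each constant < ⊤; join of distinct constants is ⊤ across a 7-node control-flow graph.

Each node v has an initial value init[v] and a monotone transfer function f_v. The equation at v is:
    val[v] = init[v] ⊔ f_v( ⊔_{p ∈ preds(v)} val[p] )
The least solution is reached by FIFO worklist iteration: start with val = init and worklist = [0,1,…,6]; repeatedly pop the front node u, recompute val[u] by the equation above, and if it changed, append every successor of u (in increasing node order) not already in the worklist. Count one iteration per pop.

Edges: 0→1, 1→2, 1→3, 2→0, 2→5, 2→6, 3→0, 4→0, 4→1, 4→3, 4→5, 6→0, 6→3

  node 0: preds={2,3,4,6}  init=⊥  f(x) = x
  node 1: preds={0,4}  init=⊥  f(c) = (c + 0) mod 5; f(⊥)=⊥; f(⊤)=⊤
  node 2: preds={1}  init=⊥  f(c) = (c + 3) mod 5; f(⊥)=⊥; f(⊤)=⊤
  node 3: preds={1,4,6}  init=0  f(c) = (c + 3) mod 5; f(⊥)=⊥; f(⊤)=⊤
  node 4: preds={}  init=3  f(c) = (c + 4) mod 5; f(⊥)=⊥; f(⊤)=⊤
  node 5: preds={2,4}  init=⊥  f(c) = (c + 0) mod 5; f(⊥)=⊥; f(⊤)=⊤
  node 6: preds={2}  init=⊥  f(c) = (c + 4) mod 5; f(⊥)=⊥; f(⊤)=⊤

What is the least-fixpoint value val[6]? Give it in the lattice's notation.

Trace (9 dequeues):
  [1] u=0 | in ⊤ | out ⊤ | prev ⊥ | push {}
  [2] u=1 | in ⊤ | out ⊤ | prev ⊥ | push {}
  [3] u=2 | in ⊤ | out ⊤ | prev ⊥ | push {0}
  [4] u=3 | in ⊤ | out ⊤ | prev 0 | push {}
  [5] u=4 | in ⊥ | out 3 | ==
  [6] u=5 | in ⊤ | out ⊤ | prev ⊥ | push {}
  [7] u=6 | in ⊤ | out ⊤ | prev ⊥ | push {3}
  [8] u=0 | in ⊤ | out ⊤ | ==
  [9] u=3 | in ⊤ | out ⊤ | ==

Converged values:
  [0] ⊤
  [1] ⊤
  [2] ⊤
  [3] ⊤
  [4] 3
  [5] ⊤
  [6] ⊤

⊤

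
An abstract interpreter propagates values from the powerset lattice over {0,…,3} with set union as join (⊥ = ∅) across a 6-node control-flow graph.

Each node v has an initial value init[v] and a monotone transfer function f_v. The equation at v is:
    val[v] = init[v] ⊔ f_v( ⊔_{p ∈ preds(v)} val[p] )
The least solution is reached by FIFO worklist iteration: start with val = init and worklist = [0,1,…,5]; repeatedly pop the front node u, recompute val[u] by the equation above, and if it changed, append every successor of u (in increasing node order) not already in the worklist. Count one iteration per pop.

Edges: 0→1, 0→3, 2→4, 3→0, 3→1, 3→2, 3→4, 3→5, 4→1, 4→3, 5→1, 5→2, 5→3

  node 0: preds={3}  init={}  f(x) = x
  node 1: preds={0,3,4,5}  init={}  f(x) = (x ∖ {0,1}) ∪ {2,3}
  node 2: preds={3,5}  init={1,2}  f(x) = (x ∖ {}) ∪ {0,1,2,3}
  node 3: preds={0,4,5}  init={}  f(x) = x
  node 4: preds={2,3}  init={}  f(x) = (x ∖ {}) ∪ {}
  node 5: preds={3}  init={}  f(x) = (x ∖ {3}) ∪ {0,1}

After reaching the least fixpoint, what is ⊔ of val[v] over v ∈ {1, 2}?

Worklist (16 pops):
  #1 pop 0: in={} → {} (no change)
  #2 pop 1: in={} → {2,3} (was {}); enqueue []
  #3 pop 2: in={} → {0,1,2,3} (was {1,2}); enqueue []
  #4 pop 3: in={} → {} (no change)
  #5 pop 4: in={0,1,2,3} → {0,1,2,3} (was {}); enqueue [1,3]
  #6 pop 5: in={} → {0,1} (was {}); enqueue [2]
  #7 pop 1: in={0,1,2,3} → {2,3} (no change)
  #8 pop 3: in={0,1,2,3} → {0,1,2,3} (was {}); enqueue [0,1,4,5]
  #9 pop 2: in={0,1,2,3} → {0,1,2,3} (no change)
  #10 pop 0: in={0,1,2,3} → {0,1,2,3} (was {}); enqueue [3]
  #11 pop 1: in={0,1,2,3} → {2,3} (no change)
  #12 pop 4: in={0,1,2,3} → {0,1,2,3} (no change)
  #13 pop 5: in={0,1,2,3} → {0,1,2} (was {0,1}); enqueue [1,2]
  #14 pop 3: in={0,1,2,3} → {0,1,2,3} (no change)
  #15 pop 1: in={0,1,2,3} → {2,3} (no change)
  #16 pop 2: in={0,1,2,3} → {0,1,2,3} (no change)

Fixpoint:
  val[0] = {0,1,2,3}
  val[1] = {2,3}
  val[2] = {0,1,2,3}
  val[3] = {0,1,2,3}
  val[4] = {0,1,2,3}
  val[5] = {0,1,2}

{0,1,2,3}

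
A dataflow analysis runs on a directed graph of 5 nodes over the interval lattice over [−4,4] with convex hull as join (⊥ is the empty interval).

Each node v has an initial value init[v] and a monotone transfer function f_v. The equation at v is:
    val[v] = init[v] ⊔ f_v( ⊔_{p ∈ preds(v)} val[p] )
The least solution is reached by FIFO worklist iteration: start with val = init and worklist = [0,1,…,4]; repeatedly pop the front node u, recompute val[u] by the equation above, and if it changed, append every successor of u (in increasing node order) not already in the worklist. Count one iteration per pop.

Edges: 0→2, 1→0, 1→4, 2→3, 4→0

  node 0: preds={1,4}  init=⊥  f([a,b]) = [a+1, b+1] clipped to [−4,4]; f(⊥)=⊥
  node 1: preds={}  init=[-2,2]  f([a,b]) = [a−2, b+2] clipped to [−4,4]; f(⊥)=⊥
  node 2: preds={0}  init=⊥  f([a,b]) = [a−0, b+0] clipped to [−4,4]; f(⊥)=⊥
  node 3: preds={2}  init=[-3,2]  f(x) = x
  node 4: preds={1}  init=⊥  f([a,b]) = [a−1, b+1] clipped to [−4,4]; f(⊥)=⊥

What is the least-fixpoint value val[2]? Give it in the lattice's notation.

[-2,4]

Trace (8 dequeues):
  [1] u=0 | in [-2,2] | out [-1,3] | prev ⊥ | push {}
  [2] u=1 | in ⊥ | out [-2,2] | ==
  [3] u=2 | in [-1,3] | out [-1,3] | prev ⊥ | push {}
  [4] u=3 | in [-1,3] | out [-3,3] | prev [-3,2] | push {}
  [5] u=4 | in [-2,2] | out [-3,3] | prev ⊥ | push {0}
  [6] u=0 | in [-3,3] | out [-2,4] | prev [-1,3] | push {2}
  [7] u=2 | in [-2,4] | out [-2,4] | prev [-1,3] | push {3}
  [8] u=3 | in [-2,4] | out [-3,4] | prev [-3,3] | push {}

Converged values:
  [0] [-2,4]
  [1] [-2,2]
  [2] [-2,4]
  [3] [-3,4]
  [4] [-3,3]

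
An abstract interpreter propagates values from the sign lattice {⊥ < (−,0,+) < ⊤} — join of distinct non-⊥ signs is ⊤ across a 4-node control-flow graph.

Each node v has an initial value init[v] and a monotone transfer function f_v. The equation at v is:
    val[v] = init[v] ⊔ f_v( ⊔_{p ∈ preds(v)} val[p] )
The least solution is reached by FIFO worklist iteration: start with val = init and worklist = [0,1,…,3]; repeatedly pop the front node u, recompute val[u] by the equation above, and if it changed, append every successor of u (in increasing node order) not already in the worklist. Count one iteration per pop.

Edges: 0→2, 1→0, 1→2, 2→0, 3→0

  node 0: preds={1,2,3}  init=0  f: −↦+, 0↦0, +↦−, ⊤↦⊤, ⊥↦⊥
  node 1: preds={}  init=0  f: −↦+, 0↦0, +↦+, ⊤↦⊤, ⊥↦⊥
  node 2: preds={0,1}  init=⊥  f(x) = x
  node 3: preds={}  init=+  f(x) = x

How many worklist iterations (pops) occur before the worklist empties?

5

Trace (5 dequeues):
  [1] u=0 | in ⊤ | out ⊤ | prev 0 | push {}
  [2] u=1 | in ⊥ | out 0 | ==
  [3] u=2 | in ⊤ | out ⊤ | prev ⊥ | push {0}
  [4] u=3 | in ⊥ | out + | ==
  [5] u=0 | in ⊤ | out ⊤ | ==

Converged values:
  [0] ⊤
  [1] 0
  [2] ⊤
  [3] +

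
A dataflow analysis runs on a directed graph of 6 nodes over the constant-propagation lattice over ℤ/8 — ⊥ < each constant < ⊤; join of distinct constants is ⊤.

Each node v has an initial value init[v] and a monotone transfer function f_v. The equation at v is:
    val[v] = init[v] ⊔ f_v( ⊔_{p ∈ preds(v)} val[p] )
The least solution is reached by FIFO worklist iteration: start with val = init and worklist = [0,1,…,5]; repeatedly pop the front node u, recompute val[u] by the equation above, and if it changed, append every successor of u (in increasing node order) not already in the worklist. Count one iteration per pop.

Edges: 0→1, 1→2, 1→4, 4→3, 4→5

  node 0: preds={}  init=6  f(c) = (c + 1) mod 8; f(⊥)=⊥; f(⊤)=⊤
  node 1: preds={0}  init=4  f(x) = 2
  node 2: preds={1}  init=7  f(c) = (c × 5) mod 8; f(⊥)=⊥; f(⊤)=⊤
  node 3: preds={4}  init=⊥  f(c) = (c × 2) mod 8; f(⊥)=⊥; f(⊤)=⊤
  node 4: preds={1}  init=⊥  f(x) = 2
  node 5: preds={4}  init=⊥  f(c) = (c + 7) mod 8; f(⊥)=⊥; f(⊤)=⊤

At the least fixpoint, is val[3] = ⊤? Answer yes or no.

no

Trace (7 dequeues):
  [1] u=0 | in ⊥ | out 6 | ==
  [2] u=1 | in 6 | out ⊤ | prev 4 | push {}
  [3] u=2 | in ⊤ | out ⊤ | prev 7 | push {}
  [4] u=3 | in ⊥ | out ⊥ | ==
  [5] u=4 | in ⊤ | out 2 | prev ⊥ | push {3}
  [6] u=5 | in 2 | out 1 | prev ⊥ | push {}
  [7] u=3 | in 2 | out 4 | prev ⊥ | push {}

Converged values:
  [0] 6
  [1] ⊤
  [2] ⊤
  [3] 4
  [4] 2
  [5] 1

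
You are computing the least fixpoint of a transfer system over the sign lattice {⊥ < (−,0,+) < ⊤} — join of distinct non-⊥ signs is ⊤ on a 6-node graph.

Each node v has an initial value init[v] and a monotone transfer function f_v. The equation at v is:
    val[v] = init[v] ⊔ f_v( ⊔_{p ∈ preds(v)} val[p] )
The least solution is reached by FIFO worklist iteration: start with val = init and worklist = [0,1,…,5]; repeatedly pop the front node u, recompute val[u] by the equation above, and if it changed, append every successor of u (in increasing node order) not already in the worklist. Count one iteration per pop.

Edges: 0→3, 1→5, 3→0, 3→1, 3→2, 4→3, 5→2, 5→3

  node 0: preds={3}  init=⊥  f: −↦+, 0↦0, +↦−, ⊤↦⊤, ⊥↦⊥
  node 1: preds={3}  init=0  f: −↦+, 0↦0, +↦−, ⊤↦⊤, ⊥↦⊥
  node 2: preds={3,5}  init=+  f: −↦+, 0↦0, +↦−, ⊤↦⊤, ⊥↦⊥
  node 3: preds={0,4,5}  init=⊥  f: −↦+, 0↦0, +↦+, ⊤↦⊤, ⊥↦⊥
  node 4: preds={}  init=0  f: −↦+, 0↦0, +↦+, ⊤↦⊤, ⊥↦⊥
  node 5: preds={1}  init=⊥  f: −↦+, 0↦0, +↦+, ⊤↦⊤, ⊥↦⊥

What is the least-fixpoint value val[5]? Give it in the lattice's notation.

0

Worklist (10 pops):
  #1 pop 0: in=⊥ → ⊥ (no change)
  #2 pop 1: in=⊥ → 0 (no change)
  #3 pop 2: in=⊥ → + (no change)
  #4 pop 3: in=0 → 0 (was ⊥); enqueue [0,1,2]
  #5 pop 4: in=⊥ → 0 (no change)
  #6 pop 5: in=0 → 0 (was ⊥); enqueue [3]
  #7 pop 0: in=0 → 0 (was ⊥); enqueue []
  #8 pop 1: in=0 → 0 (no change)
  #9 pop 2: in=0 → ⊤ (was +); enqueue []
  #10 pop 3: in=0 → 0 (no change)

Fixpoint:
  val[0] = 0
  val[1] = 0
  val[2] = ⊤
  val[3] = 0
  val[4] = 0
  val[5] = 0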